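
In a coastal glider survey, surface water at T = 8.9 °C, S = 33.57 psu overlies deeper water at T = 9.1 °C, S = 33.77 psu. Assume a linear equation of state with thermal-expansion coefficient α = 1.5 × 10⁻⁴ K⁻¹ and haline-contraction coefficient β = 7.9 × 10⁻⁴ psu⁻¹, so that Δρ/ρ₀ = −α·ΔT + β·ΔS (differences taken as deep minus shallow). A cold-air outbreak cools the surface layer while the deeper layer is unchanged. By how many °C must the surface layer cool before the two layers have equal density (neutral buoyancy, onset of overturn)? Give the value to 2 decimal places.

Neutral buoyancy requires Δρ = 0, i.e. −α(T_deep − T_surf′) + β(S_deep − S_surf) = 0.
T_surf′ = T_deep − (β/α)·ΔS = 9.1 − (7.9 × 10⁻⁴/1.5 × 10⁻⁴)·(+0.20) = 8.0467 °C.
Cooling required: 8.9 − (8.0467) = 0.8533 °C.

0.85 °C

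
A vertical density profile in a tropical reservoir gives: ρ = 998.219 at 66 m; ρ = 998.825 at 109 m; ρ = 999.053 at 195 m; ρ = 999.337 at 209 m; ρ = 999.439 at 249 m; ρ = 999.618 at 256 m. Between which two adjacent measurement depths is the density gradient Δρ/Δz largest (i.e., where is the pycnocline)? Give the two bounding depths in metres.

249–256 m

Compute the density gradient over each adjacent pair:
  66–109 m: Δρ/Δz = 0.606/43 = 0.014 kg m⁻⁴
  109–195 m: Δρ/Δz = 0.228/86 = 2.7 × 10⁻³ kg m⁻⁴
  195–209 m: Δρ/Δz = 0.284/14 = 0.020 kg m⁻⁴
  209–249 m: Δρ/Δz = 0.102/40 = 2.5 × 10⁻³ kg m⁻⁴
  249–256 m: Δρ/Δz = 0.179/7 = 0.026 kg m⁻⁴
The largest gradient is in the 249–256 m interval — the pycnocline.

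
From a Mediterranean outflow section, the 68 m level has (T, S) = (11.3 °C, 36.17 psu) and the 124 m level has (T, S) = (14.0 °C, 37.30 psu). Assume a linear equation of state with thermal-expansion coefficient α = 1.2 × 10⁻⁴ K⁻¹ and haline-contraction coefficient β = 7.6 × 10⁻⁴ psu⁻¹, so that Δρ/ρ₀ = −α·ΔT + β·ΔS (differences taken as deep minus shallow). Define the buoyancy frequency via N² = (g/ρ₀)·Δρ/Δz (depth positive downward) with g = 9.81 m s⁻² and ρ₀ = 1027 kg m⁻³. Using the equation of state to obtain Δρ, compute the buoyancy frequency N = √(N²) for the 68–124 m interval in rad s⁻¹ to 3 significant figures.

9.68 × 10⁻³ rad s⁻¹

ΔT = +2.7 K, ΔS = +1.13 psu (deep − shallow).
Δρ/ρ₀ = −αΔT + βΔS = -3.24 × 10⁻⁴ + 8.588 × 10⁻⁴ = 5.348 × 10⁻⁴, so Δρ ≈ 0.5492 kg m⁻³.
N² = (g/ρ₀)·Δρ/Δz = g·(Δρ/ρ₀)/Δz = 9.81 × 5.348 × 10⁻⁴ / 56 = 9.3686 × 10⁻⁵ s⁻².
N = √(9.3686 × 10⁻⁵) = 9.6792 × 10⁻³ rad s⁻¹ ≈ 9.68 × 10⁻³ rad s⁻¹.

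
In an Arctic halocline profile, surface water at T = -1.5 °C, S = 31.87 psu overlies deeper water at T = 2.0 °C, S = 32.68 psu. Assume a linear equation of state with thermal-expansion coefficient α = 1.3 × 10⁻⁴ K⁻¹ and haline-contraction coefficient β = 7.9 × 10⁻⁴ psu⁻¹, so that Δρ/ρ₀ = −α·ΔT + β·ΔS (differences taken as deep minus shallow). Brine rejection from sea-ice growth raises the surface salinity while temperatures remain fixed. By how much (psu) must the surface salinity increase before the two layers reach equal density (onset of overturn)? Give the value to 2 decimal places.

0.23 psu

Neutral buoyancy requires −α(T_deep − T_surf) + β(S_deep − S_surf′) = 0.
S_surf′ = S_deep − (α/β)·ΔT = 32.68 − (1.3 × 10⁻⁴/7.9 × 10⁻⁴)·(+3.5) = 32.1041 psu.
Increase required: 32.1041 − 31.87 = 0.2341 psu.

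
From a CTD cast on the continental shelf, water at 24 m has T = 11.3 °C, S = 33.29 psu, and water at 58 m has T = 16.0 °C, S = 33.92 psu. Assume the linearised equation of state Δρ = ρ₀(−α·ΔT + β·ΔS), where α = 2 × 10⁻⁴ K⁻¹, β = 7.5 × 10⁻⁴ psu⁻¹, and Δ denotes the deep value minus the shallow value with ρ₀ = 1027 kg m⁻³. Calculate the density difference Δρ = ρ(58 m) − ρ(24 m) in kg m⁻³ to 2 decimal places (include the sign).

ΔT = +4.7 K, ΔS = +0.63 psu (deep − shallow).
Δρ/ρ₀ = −(2 × 10⁻⁴)(+4.7) + (7.5 × 10⁻⁴)(+0.63) = -4.675 × 10⁻⁴.
Δρ = 1027 × (-4.675 × 10⁻⁴) = -0.48 kg m⁻³.
Negative Δρ: lighter below, statically unstable.

-0.48 kg m⁻³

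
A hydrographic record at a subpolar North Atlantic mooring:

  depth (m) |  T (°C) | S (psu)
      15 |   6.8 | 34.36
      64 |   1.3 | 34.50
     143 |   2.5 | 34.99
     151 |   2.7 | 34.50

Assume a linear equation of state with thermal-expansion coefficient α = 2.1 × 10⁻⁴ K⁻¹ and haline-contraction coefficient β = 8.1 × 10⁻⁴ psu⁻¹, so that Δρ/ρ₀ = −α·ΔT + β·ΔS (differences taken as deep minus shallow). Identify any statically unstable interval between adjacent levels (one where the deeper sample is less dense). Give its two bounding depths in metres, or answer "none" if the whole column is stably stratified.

143–151 m

Evaluate Δρ/ρ₀ = −αΔT + βΔS across each adjacent pair:
  15–64 m: −αΔT+βΔS = −(2.1 × 10⁻⁴)(-5.5)+(8.1 × 10⁻⁴)(+0.14) = 1.3 × 10⁻³ → stable
  64–143 m: −αΔT+βΔS = −(2.1 × 10⁻⁴)(+1.2)+(8.1 × 10⁻⁴)(+0.49) = 1.4 × 10⁻⁴ → stable
  143–151 m: −αΔT+βΔS = −(2.1 × 10⁻⁴)(+0.2)+(8.1 × 10⁻⁴)(-0.49) = -4.4 × 10⁻⁴ → UNSTABLE
The 143–151 m interval has Δρ < 0: lighter water underlies denser water.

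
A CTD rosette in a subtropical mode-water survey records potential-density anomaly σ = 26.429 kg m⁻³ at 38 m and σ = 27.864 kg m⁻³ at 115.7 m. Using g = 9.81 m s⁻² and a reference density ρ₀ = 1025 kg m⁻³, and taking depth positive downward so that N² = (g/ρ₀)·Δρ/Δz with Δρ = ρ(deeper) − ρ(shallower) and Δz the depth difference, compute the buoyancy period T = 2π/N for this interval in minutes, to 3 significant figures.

7.88 min

Δρ = 1027.864 − 1026.429 = 1.435 kg m⁻³ over Δz = 115.7 − 38 = 77.7 m.
N² = (9.81/1025) × (1.435/77.7) = 1.7676 × 10⁻⁴ s⁻².
N = √(1.7676 × 10⁻⁴) = 0.013295 rad s⁻¹, so T = 2π/N = 472.60 s = 7.8767 min ≈ 7.88 min.
A positive N² confirms static stability across the interval.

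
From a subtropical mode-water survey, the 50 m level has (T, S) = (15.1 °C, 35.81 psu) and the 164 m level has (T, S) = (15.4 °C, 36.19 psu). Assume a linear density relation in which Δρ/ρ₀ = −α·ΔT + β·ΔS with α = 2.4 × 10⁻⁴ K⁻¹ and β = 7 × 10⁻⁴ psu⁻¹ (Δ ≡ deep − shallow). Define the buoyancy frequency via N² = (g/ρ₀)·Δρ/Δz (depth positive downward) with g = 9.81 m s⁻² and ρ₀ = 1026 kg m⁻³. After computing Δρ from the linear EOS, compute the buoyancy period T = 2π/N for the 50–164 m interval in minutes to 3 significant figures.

ΔT = +0.3 K, ΔS = +0.38 psu (deep − shallow).
Δρ/ρ₀ = −αΔT + βΔS = -7.20 × 10⁻⁵ + 2.66 × 10⁻⁴ = 1.94 × 10⁻⁴, so Δρ ≈ 0.1990 kg m⁻³.
N² = (g/ρ₀)·Δρ/Δz = g·(Δρ/ρ₀)/Δz = 9.81 × 1.94 × 10⁻⁴ / 114 = 1.6694 × 10⁻⁵ s⁻².
N = √(1.6694 × 10⁻⁵) = 4.0858 × 10⁻³ rad s⁻¹ → T = 2π/N = 1.5378 × 10³ s = 25.630 min ≈ 25.6 min.

25.6 min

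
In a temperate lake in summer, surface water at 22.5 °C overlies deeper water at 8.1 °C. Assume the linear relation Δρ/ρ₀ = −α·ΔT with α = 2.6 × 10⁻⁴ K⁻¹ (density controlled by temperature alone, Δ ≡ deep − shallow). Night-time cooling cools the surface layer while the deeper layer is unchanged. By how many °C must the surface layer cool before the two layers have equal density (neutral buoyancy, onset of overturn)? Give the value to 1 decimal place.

With temperature the only control, equal density requires T_surf′ = T_deep.
T_surf′ = 8.1 °C.
Cooling required: 22.5 − 8.1 = 14.4 °C.

14.4 °C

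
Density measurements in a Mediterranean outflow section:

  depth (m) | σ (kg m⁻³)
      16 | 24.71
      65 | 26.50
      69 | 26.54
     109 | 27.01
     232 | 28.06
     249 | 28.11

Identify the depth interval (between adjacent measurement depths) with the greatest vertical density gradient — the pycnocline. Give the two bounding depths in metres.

Compute the density gradient over each adjacent pair:
  16–65 m: Δρ/Δz = 1.79/49 = 0.037 kg m⁻⁴
  65–69 m: Δρ/Δz = 0.04/4 = 0.010 kg m⁻⁴
  69–109 m: Δρ/Δz = 0.47/40 = 0.012 kg m⁻⁴
  109–232 m: Δρ/Δz = 1.05/123 = 8.5 × 10⁻³ kg m⁻⁴
  232–249 m: Δρ/Δz = 0.05/17 = 2.9 × 10⁻³ kg m⁻⁴
The largest gradient is in the 16–65 m interval — the pycnocline.

16–65 m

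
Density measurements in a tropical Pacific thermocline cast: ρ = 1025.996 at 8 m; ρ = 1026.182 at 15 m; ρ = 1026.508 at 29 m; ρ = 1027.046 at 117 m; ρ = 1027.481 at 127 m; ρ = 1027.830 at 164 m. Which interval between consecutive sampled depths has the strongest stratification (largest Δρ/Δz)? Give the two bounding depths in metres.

117–127 m

Compute the density gradient over each adjacent pair:
  8–15 m: Δρ/Δz = 0.186/7 = 0.027 kg m⁻⁴
  15–29 m: Δρ/Δz = 0.326/14 = 0.023 kg m⁻⁴
  29–117 m: Δρ/Δz = 0.538/88 = 6.1 × 10⁻³ kg m⁻⁴
  117–127 m: Δρ/Δz = 0.435/10 = 0.043 kg m⁻⁴
  127–164 m: Δρ/Δz = 0.349/37 = 9.4 × 10⁻³ kg m⁻⁴
The largest gradient is in the 117–127 m interval — the pycnocline.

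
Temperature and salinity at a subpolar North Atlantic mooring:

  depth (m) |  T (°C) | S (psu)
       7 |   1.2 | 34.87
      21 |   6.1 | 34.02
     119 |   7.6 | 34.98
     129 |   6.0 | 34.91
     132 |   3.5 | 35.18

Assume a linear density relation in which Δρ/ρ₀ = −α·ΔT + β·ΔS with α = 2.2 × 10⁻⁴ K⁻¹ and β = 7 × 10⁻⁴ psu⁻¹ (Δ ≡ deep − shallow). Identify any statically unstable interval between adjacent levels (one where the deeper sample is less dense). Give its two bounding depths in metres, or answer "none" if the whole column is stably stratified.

Evaluate Δρ/ρ₀ = −αΔT + βΔS across each adjacent pair:
  7–21 m: −αΔT+βΔS = −(2.2 × 10⁻⁴)(+4.9)+(7 × 10⁻⁴)(-0.85) = -1.7 × 10⁻³ → UNSTABLE
  21–119 m: −αΔT+βΔS = −(2.2 × 10⁻⁴)(+1.5)+(7 × 10⁻⁴)(+0.96) = 3.4 × 10⁻⁴ → stable
  119–129 m: −αΔT+βΔS = −(2.2 × 10⁻⁴)(-1.6)+(7 × 10⁻⁴)(-0.07) = 3.0 × 10⁻⁴ → stable
  129–132 m: −αΔT+βΔS = −(2.2 × 10⁻⁴)(-2.5)+(7 × 10⁻⁴)(+0.27) = 7.4 × 10⁻⁴ → stable
The 7–21 m interval has Δρ < 0: lighter water underlies denser water.

7–21 m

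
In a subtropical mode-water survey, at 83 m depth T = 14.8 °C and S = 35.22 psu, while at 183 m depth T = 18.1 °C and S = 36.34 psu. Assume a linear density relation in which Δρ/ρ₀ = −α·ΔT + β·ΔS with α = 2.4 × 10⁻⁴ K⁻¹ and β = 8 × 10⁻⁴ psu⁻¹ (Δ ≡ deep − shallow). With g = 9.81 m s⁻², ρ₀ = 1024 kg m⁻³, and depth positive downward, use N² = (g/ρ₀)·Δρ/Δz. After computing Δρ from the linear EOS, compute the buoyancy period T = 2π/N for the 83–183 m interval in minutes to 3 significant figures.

ΔT = +3.3 K, ΔS = +1.12 psu (deep − shallow).
Δρ/ρ₀ = −αΔT + βΔS = -7.92 × 10⁻⁴ + 8.96 × 10⁻⁴ = 1.04 × 10⁻⁴, so Δρ ≈ 0.1065 kg m⁻³.
N² = (g/ρ₀)·Δρ/Δz = g·(Δρ/ρ₀)/Δz = 9.81 × 1.04 × 10⁻⁴ / 100 = 1.0202 × 10⁻⁵ s⁻².
N = √(1.0202 × 10⁻⁵) = 3.1941 × 10⁻³ rad s⁻¹ → T = 2π/N = 1.9671 × 10³ s = 32.785 min ≈ 32.8 min.

32.8 min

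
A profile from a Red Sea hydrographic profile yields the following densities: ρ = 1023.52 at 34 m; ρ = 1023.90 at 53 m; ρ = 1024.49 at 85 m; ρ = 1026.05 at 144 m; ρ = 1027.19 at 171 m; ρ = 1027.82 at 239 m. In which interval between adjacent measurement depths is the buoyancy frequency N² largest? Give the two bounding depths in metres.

Compute the density gradient over each adjacent pair:
  34–53 m: Δρ/Δz = 0.38/19 = 0.020 kg m⁻⁴
  53–85 m: Δρ/Δz = 0.59/32 = 0.018 kg m⁻⁴
  85–144 m: Δρ/Δz = 1.56/59 = 0.026 kg m⁻⁴
  144–171 m: Δρ/Δz = 1.14/27 = 0.042 kg m⁻⁴
  171–239 m: Δρ/Δz = 0.63/68 = 9.3 × 10⁻³ kg m⁻⁴
The largest gradient is in the 144–171 m interval — the pycnocline.

144–171 m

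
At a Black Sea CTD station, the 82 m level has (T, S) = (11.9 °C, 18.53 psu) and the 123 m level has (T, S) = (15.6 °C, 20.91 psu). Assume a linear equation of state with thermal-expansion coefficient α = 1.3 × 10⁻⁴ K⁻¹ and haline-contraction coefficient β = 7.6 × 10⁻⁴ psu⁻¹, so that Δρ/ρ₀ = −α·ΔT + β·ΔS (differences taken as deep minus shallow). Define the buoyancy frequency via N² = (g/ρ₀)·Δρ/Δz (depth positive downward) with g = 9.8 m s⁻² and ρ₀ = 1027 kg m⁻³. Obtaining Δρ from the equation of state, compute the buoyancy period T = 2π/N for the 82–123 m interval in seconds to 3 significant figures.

ΔT = +3.7 K, ΔS = +2.38 psu (deep − shallow).
Δρ/ρ₀ = −αΔT + βΔS = -4.81 × 10⁻⁴ + 1.8088 × 10⁻³ = 1.3278 × 10⁻³, so Δρ ≈ 1.364 kg m⁻³.
N² = (g/ρ₀)·Δρ/Δz = g·(Δρ/ρ₀)/Δz = 9.8 × 1.3278 × 10⁻³ / 41 = 3.1738 × 10⁻⁴ s⁻².
N = √(3.1738 × 10⁻⁴) = 0.017815 rad s⁻¹ → T = 2π/N = 352.69 s ≈ 353 s.

353 s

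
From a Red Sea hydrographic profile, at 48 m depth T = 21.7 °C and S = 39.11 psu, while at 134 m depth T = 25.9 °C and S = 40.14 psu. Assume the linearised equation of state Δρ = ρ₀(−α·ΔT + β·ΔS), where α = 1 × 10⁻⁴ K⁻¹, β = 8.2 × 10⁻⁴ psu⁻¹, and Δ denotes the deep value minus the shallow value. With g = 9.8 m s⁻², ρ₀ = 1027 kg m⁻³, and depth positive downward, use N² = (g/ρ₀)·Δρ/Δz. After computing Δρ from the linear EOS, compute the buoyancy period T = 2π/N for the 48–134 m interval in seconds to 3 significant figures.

903 s

ΔT = +4.2 K, ΔS = +1.03 psu (deep − shallow).
Δρ/ρ₀ = −αΔT + βΔS = -4.20 × 10⁻⁴ + 8.446 × 10⁻⁴ = 4.246 × 10⁻⁴, so Δρ ≈ 0.4361 kg m⁻³.
N² = (g/ρ₀)·Δρ/Δz = g·(Δρ/ρ₀)/Δz = 9.8 × 4.246 × 10⁻⁴ / 86 = 4.8385 × 10⁻⁵ s⁻².
N = √(4.8385 × 10⁻⁵) = 6.9559 × 10⁻³ rad s⁻¹ → T = 2π/N = 903.29 s ≈ 903 s.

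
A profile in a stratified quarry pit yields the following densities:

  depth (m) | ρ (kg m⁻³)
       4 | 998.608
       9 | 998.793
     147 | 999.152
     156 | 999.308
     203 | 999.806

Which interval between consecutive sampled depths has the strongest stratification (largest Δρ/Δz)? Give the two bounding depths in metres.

Compute the density gradient over each adjacent pair:
  4–9 m: Δρ/Δz = 0.185/5 = 0.037 kg m⁻⁴
  9–147 m: Δρ/Δz = 0.359/138 = 2.6 × 10⁻³ kg m⁻⁴
  147–156 m: Δρ/Δz = 0.156/9 = 0.017 kg m⁻⁴
  156–203 m: Δρ/Δz = 0.498/47 = 0.011 kg m⁻⁴
The largest gradient is in the 4–9 m interval — the pycnocline.

4–9 m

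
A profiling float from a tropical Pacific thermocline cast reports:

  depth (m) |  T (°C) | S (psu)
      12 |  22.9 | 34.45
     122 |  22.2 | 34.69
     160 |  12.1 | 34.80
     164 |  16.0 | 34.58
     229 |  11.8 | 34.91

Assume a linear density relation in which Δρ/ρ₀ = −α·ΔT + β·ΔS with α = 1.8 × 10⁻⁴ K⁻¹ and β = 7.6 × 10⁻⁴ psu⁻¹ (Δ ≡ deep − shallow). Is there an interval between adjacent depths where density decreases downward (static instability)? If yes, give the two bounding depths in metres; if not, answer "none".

Evaluate Δρ/ρ₀ = −αΔT + βΔS across each adjacent pair:
  12–122 m: −αΔT+βΔS = −(1.8 × 10⁻⁴)(-0.7)+(7.6 × 10⁻⁴)(+0.24) = 3.1 × 10⁻⁴ → stable
  122–160 m: −αΔT+βΔS = −(1.8 × 10⁻⁴)(-10.1)+(7.6 × 10⁻⁴)(+0.11) = 1.9 × 10⁻³ → stable
  160–164 m: −αΔT+βΔS = −(1.8 × 10⁻⁴)(+3.9)+(7.6 × 10⁻⁴)(-0.22) = -8.7 × 10⁻⁴ → UNSTABLE
  164–229 m: −αΔT+βΔS = −(1.8 × 10⁻⁴)(-4.2)+(7.6 × 10⁻⁴)(+0.33) = 1.0 × 10⁻³ → stable
The 160–164 m interval has Δρ < 0: lighter water underlies denser water.

160–164 m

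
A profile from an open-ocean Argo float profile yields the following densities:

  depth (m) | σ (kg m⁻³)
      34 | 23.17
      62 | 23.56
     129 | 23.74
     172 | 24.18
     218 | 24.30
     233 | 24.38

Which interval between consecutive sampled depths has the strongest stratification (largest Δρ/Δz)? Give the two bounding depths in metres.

34–62 m

Compute the density gradient over each adjacent pair:
  34–62 m: Δρ/Δz = 0.39/28 = 0.014 kg m⁻⁴
  62–129 m: Δρ/Δz = 0.18/67 = 2.7 × 10⁻³ kg m⁻⁴
  129–172 m: Δρ/Δz = 0.44/43 = 0.010 kg m⁻⁴
  172–218 m: Δρ/Δz = 0.12/46 = 2.6 × 10⁻³ kg m⁻⁴
  218–233 m: Δρ/Δz = 0.08/15 = 5.3 × 10⁻³ kg m⁻⁴
The largest gradient is in the 34–62 m interval — the pycnocline.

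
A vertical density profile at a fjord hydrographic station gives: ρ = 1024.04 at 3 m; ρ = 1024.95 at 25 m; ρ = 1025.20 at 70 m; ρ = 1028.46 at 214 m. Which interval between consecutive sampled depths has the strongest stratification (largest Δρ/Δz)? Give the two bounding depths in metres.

3–25 m

Compute the density gradient over each adjacent pair:
  3–25 m: Δρ/Δz = 0.91/22 = 0.041 kg m⁻⁴
  25–70 m: Δρ/Δz = 0.25/45 = 5.6 × 10⁻³ kg m⁻⁴
  70–214 m: Δρ/Δz = 3.26/144 = 0.023 kg m⁻⁴
The largest gradient is in the 3–25 m interval — the pycnocline.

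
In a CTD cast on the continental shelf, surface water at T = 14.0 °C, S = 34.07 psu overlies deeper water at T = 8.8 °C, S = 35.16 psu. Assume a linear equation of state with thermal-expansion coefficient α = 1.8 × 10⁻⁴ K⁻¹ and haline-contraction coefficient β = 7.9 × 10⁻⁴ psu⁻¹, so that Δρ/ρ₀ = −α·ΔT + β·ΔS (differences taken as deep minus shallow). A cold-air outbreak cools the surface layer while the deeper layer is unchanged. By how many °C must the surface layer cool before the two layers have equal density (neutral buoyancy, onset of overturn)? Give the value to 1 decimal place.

10.0 °C

Neutral buoyancy requires Δρ = 0, i.e. −α(T_deep − T_surf′) + β(S_deep − S_surf) = 0.
T_surf′ = T_deep − (β/α)·ΔS = 8.8 − (7.9 × 10⁻⁴/1.8 × 10⁻⁴)·(+1.09) = 4.016 °C.
Cooling required: 14.0 − (4.016) = 9.984 °C.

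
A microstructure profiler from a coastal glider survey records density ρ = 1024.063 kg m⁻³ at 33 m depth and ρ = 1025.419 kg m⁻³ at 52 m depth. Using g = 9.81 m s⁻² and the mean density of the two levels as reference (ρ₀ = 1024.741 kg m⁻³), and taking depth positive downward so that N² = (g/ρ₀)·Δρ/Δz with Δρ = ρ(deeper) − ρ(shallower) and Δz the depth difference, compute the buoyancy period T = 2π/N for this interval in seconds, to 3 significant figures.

240 s

Δρ = 1025.419 − 1024.063 = 1.356 kg m⁻³ over Δz = 52 − 33 = 19 m.
N² = (9.81/1024.741) × (1.356/19) = 6.8322 × 10⁻⁴ s⁻².
N = √(6.8322 × 10⁻⁴) = 0.026138 rad s⁻¹, so T = 2π/N = 240.39 s ≈ 240 s.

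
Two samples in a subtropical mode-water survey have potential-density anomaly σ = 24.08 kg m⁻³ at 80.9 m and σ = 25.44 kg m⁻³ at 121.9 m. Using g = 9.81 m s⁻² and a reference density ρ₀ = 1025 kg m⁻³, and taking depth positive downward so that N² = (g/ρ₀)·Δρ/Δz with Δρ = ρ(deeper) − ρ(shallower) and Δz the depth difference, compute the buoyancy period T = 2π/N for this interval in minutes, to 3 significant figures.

Δρ = 1025.44 − 1024.08 = 1.36 kg m⁻³ over Δz = 121.9 − 80.9 = 41 m.
N² = (9.81/1025) × (1.36/41) = 3.1747 × 10⁻⁴ s⁻².
N = √(3.1747 × 10⁻⁴) = 0.017818 rad s⁻¹, so T = 2π/N = 352.63 s = 5.8772 min ≈ 5.88 min.

5.88 min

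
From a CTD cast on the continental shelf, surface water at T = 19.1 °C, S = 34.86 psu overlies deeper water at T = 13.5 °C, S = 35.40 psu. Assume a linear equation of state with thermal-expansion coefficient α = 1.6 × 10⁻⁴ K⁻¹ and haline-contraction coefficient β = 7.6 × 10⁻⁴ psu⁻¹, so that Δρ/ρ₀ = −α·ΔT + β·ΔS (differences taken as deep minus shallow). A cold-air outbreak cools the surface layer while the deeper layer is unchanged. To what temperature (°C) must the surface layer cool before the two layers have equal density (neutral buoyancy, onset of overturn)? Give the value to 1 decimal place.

Neutral buoyancy requires Δρ = 0, i.e. −α(T_deep − T_surf′) + β(S_deep − S_surf) = 0.
T_surf′ = T_deep − (β/α)·ΔS = 13.5 − (7.6 × 10⁻⁴/1.6 × 10⁻⁴)·(+0.54) = 10.935 °C.
Cooling required: 19.1 − (10.935) = 8.165 °C.

10.9 °C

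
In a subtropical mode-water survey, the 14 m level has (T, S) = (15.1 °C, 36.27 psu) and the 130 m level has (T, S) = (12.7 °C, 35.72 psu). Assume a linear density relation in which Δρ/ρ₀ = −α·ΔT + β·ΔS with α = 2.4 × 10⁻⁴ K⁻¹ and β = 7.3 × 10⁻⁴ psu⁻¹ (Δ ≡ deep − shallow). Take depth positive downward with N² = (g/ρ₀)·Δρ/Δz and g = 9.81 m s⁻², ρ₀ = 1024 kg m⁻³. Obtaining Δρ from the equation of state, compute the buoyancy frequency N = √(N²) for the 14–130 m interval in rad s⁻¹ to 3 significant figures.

ΔT = -2.4 K, ΔS = -0.55 psu (deep − shallow).
Δρ/ρ₀ = −αΔT + βΔS = 5.76 × 10⁻⁴ − 4.015 × 10⁻⁴ = 1.745 × 10⁻⁴, so Δρ ≈ 0.1787 kg m⁻³.
N² = (g/ρ₀)·Δρ/Δz = g·(Δρ/ρ₀)/Δz = 9.81 × 1.745 × 10⁻⁴ / 116 = 1.4757 × 10⁻⁵ s⁻².
N = √(1.4757 × 10⁻⁵) = 3.8415 × 10⁻³ rad s⁻¹ ≈ 3.84 × 10⁻³ rad s⁻¹.

3.84 × 10⁻³ rad s⁻¹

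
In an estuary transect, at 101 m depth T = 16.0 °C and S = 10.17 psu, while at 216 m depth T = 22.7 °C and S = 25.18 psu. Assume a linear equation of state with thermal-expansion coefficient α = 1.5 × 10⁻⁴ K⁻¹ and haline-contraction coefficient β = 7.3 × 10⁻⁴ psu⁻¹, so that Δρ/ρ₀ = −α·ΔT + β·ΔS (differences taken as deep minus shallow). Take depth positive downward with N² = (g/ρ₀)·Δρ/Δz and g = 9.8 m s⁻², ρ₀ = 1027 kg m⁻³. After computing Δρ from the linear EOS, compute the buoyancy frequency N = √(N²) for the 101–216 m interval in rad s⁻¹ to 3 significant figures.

ΔT = +6.7 K, ΔS = +15.01 psu (deep − shallow).
Δρ/ρ₀ = −αΔT + βΔS = -1.005 × 10⁻³ + 0.0109573 = 9.9523 × 10⁻³, so Δρ ≈ 10.22 kg m⁻³.
N² = (g/ρ₀)·Δρ/Δz = g·(Δρ/ρ₀)/Δz = 9.8 × 9.9523 × 10⁻³ / 115 = 8.4811 × 10⁻⁴ s⁻².
N = √(8.4811 × 10⁻⁴) = 0.029122 rad s⁻¹ ≈ 0.0291 rad s⁻¹.

0.0291 rad s⁻¹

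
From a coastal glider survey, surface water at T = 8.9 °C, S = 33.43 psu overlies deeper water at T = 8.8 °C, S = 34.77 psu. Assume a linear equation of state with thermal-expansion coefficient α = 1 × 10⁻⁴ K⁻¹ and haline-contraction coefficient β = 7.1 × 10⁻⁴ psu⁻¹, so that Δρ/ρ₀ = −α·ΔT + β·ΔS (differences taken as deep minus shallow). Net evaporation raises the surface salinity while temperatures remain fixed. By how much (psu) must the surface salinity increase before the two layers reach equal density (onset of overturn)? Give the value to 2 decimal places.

1.35 psu

Neutral buoyancy requires −α(T_deep − T_surf) + β(S_deep − S_surf′) = 0.
S_surf′ = S_deep − (α/β)·ΔT = 34.77 − (1 × 10⁻⁴/7.1 × 10⁻⁴)·(-0.1) = 34.7841 psu.
Increase required: 34.7841 − 33.43 = 1.3541 psu.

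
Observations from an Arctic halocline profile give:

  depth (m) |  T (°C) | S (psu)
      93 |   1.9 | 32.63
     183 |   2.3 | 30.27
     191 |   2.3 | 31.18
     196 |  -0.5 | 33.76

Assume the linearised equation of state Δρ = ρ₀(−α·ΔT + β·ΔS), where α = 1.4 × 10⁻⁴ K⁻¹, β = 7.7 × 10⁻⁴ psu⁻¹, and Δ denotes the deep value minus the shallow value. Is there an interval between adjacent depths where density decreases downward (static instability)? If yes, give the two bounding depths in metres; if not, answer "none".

Evaluate Δρ/ρ₀ = −αΔT + βΔS across each adjacent pair:
  93–183 m: −αΔT+βΔS = −(1.4 × 10⁻⁴)(+0.4)+(7.7 × 10⁻⁴)(-2.36) = -1.9 × 10⁻³ → UNSTABLE
  183–191 m: −αΔT+βΔS = −(1.4 × 10⁻⁴)(+0.0)+(7.7 × 10⁻⁴)(+0.91) = 7.0 × 10⁻⁴ → stable
  191–196 m: −αΔT+βΔS = −(1.4 × 10⁻⁴)(-2.8)+(7.7 × 10⁻⁴)(+2.58) = 2.4 × 10⁻³ → stable
The 93–183 m interval has Δρ < 0: lighter water underlies denser water.

93–183 m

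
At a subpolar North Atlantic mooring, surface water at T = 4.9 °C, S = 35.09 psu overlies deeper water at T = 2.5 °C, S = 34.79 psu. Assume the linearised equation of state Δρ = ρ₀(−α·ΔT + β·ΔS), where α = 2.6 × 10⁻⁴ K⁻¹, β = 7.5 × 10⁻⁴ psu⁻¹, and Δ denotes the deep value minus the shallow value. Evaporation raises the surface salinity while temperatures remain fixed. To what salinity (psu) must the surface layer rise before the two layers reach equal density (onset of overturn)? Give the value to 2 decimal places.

Neutral buoyancy requires −α(T_deep − T_surf) + β(S_deep − S_surf′) = 0.
S_surf′ = S_deep − (α/β)·ΔT = 34.79 − (2.6 × 10⁻⁴/7.5 × 10⁻⁴)·(-2.4) = 35.6220 psu.
Increase required: 35.6220 − 35.09 = 0.5320 psu.

35.62 psu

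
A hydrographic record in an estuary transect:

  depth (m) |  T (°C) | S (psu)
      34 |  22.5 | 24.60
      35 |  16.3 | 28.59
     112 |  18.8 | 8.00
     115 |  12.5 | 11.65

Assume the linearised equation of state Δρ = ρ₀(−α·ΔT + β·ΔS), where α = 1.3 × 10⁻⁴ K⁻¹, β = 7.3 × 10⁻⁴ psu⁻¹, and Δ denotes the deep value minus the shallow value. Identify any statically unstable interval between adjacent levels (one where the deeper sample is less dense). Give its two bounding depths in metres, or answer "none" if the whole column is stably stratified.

35–112 m

Evaluate Δρ/ρ₀ = −αΔT + βΔS across each adjacent pair:
  34–35 m: −αΔT+βΔS = −(1.3 × 10⁻⁴)(-6.2)+(7.3 × 10⁻⁴)(+3.99) = 3.7 × 10⁻³ → stable
  35–112 m: −αΔT+βΔS = −(1.3 × 10⁻⁴)(+2.5)+(7.3 × 10⁻⁴)(-20.59) = -0.015 → UNSTABLE
  112–115 m: −αΔT+βΔS = −(1.3 × 10⁻⁴)(-6.3)+(7.3 × 10⁻⁴)(+3.65) = 3.5 × 10⁻³ → stable
The 35–112 m interval has Δρ < 0: lighter water underlies denser water.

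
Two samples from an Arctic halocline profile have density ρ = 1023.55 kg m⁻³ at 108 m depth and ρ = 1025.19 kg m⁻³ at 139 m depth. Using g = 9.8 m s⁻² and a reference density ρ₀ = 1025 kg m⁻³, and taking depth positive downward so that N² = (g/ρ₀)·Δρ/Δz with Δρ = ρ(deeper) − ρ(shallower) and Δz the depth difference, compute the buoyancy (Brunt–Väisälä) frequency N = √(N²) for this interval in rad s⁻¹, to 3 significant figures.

0.0225 rad s⁻¹

Δρ = 1025.19 − 1023.55 = 1.64 kg m⁻³ over Δz = 139 − 108 = 31 m.
N² = (9.8/1025) × (1.64/31) = 5.0581 × 10⁻⁴ s⁻².
N = √(5.0581 × 10⁻⁴) = 0.022490 rad s⁻¹ ≈ 0.0225 rad s⁻¹.
A positive N² confirms static stability across the interval.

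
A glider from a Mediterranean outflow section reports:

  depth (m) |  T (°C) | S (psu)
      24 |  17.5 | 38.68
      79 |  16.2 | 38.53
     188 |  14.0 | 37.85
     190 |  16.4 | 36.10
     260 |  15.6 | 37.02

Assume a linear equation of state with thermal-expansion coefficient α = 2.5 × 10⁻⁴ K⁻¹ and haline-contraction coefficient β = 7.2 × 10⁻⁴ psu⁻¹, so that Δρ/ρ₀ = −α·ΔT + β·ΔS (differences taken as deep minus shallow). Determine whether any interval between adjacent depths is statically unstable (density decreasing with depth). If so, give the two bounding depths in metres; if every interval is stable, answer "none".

188–190 m

Evaluate Δρ/ρ₀ = −αΔT + βΔS across each adjacent pair:
  24–79 m: −αΔT+βΔS = −(2.5 × 10⁻⁴)(-1.3)+(7.2 × 10⁻⁴)(-0.15) = 2.2 × 10⁻⁴ → stable
  79–188 m: −αΔT+βΔS = −(2.5 × 10⁻⁴)(-2.2)+(7.2 × 10⁻⁴)(-0.68) = 6.0 × 10⁻⁵ → stable
  188–190 m: −αΔT+βΔS = −(2.5 × 10⁻⁴)(+2.4)+(7.2 × 10⁻⁴)(-1.75) = -1.9 × 10⁻³ → UNSTABLE
  190–260 m: −αΔT+βΔS = −(2.5 × 10⁻⁴)(-0.8)+(7.2 × 10⁻⁴)(+0.92) = 8.6 × 10⁻⁴ → stable
The 188–190 m interval has Δρ < 0: lighter water underlies denser water.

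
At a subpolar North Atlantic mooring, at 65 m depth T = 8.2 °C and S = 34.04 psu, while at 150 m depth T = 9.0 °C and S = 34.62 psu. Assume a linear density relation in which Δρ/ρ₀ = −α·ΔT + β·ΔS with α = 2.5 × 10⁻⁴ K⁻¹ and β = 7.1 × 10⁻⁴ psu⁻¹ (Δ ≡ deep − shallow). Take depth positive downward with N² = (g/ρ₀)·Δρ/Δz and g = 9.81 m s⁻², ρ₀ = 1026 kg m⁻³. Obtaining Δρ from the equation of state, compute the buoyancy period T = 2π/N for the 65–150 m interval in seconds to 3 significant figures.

1.27 × 10³ s

ΔT = +0.8 K, ΔS = +0.58 psu (deep − shallow).
Δρ/ρ₀ = −αΔT + βΔS = -2.00 × 10⁻⁴ + 4.118 × 10⁻⁴ = 2.118 × 10⁻⁴, so Δρ ≈ 0.2173 kg m⁻³.
N² = (g/ρ₀)·Δρ/Δz = g·(Δρ/ρ₀)/Δz = 9.81 × 2.118 × 10⁻⁴ / 85 = 2.4444 × 10⁻⁵ s⁻².
N = √(2.4444 × 10⁻⁵) = 4.9441 × 10⁻³ rad s⁻¹ → T = 2π/N = 1.2708 × 10³ s ≈ 1.27 × 10³ s.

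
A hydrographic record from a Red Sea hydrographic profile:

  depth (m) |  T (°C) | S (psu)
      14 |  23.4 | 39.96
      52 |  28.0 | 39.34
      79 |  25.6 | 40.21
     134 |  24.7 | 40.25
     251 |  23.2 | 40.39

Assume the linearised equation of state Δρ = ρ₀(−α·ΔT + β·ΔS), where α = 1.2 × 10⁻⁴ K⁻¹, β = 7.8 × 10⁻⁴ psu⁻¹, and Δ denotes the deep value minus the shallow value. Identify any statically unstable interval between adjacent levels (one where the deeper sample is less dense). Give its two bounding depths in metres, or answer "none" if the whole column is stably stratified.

14–52 m

Evaluate Δρ/ρ₀ = −αΔT + βΔS across each adjacent pair:
  14–52 m: −αΔT+βΔS = −(1.2 × 10⁻⁴)(+4.6)+(7.8 × 10⁻⁴)(-0.62) = -1.0 × 10⁻³ → UNSTABLE
  52–79 m: −αΔT+βΔS = −(1.2 × 10⁻⁴)(-2.4)+(7.8 × 10⁻⁴)(+0.87) = 9.7 × 10⁻⁴ → stable
  79–134 m: −αΔT+βΔS = −(1.2 × 10⁻⁴)(-0.9)+(7.8 × 10⁻⁴)(+0.04) = 1.4 × 10⁻⁴ → stable
  134–251 m: −αΔT+βΔS = −(1.2 × 10⁻⁴)(-1.5)+(7.8 × 10⁻⁴)(+0.14) = 2.9 × 10⁻⁴ → stable
The 14–52 m interval has Δρ < 0: lighter water underlies denser water.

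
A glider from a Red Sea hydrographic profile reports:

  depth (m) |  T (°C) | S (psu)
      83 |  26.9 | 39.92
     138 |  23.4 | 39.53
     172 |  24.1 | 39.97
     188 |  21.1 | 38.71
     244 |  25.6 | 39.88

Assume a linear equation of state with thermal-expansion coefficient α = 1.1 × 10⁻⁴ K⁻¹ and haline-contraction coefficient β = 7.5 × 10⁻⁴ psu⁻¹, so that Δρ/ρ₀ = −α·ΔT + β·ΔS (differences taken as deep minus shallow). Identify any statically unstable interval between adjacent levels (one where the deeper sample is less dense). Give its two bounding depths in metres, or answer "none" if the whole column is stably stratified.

172–188 m

Evaluate Δρ/ρ₀ = −αΔT + βΔS across each adjacent pair:
  83–138 m: −αΔT+βΔS = −(1.1 × 10⁻⁴)(-3.5)+(7.5 × 10⁻⁴)(-0.39) = 9.3 × 10⁻⁵ → stable
  138–172 m: −αΔT+βΔS = −(1.1 × 10⁻⁴)(+0.7)+(7.5 × 10⁻⁴)(+0.44) = 2.5 × 10⁻⁴ → stable
  172–188 m: −αΔT+βΔS = −(1.1 × 10⁻⁴)(-3.0)+(7.5 × 10⁻⁴)(-1.26) = -6.1 × 10⁻⁴ → UNSTABLE
  188–244 m: −αΔT+βΔS = −(1.1 × 10⁻⁴)(+4.5)+(7.5 × 10⁻⁴)(+1.17) = 3.8 × 10⁻⁴ → stable
The 172–188 m interval has Δρ < 0: lighter water underlies denser water.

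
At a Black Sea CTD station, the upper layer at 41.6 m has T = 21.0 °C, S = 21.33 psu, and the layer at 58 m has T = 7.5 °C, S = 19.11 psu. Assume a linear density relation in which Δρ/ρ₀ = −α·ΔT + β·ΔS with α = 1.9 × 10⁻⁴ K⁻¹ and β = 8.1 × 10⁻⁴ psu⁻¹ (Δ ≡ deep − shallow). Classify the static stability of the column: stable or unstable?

ΔT = 7.5 − 21.0 = -13.5 K and ΔS = 19.11 − 21.33 = -2.22 psu (deep − shallow).
−αΔT = 2.565 × 10⁻³; βΔS = -1.7982 × 10⁻³; sum Δρ/ρ₀ = 7.668 × 10⁻⁴.
Δρ/ρ₀ > 0, so Δρ > 0: deeper water is denser → statically stable.

stable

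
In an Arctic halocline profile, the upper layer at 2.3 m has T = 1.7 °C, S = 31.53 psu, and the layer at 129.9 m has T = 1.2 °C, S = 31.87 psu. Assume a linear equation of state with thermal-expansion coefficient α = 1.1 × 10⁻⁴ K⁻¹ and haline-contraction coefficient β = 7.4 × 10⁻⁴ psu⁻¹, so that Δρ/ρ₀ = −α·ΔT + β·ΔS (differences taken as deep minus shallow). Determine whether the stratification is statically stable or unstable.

ΔT = 1.2 − 1.7 = -0.5 K and ΔS = 31.87 − 31.53 = +0.34 psu (deep − shallow).
−αΔT = 5.50 × 10⁻⁵; βΔS = 2.516 × 10⁻⁴; sum Δρ/ρ₀ = 3.066 × 10⁻⁴.
Δρ/ρ₀ > 0, so Δρ > 0: deeper water is denser → statically stable.

stable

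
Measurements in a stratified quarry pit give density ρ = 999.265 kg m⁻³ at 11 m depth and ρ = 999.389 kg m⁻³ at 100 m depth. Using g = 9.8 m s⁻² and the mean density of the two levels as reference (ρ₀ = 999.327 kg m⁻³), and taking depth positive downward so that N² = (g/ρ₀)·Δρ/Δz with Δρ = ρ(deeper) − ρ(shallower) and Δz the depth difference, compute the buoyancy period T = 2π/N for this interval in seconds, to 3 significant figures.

Δρ = 999.389 − 999.265 = 0.124 kg m⁻³ over Δz = 100 − 11 = 89 m.
N² = (9.8/999.327) × (0.124/89) = 1.3663 × 10⁻⁵ s⁻².
N = √(1.3663 × 10⁻⁵) = 3.6963 × 10⁻³ rad s⁻¹, so T = 2π/N = 1.6999 × 10³ s ≈ 1.70 × 10³ s.

1.70 × 10³ s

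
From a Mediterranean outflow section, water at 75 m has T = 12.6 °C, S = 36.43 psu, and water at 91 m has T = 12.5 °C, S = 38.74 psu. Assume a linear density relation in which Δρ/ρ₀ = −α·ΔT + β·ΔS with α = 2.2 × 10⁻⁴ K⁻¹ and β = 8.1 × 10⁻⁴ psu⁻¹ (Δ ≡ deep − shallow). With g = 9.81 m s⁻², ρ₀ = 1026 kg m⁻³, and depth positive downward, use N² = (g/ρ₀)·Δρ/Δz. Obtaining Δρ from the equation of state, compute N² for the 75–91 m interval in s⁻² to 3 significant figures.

1.16 × 10⁻³ s⁻²

ΔT = -0.1 K, ΔS = +2.31 psu (deep − shallow).
Δρ/ρ₀ = −αΔT + βΔS = 2.20 × 10⁻⁵ + 1.8711 × 10⁻³ = 1.8931 × 10⁻³, so Δρ ≈ 1.942 kg m⁻³.
N² = (g/ρ₀)·Δρ/Δz = g·(Δρ/ρ₀)/Δz = 9.81 × 1.8931 × 10⁻³ / 16 = 1.1607 × 10⁻³ s⁻² ≈ 1.16 × 10⁻³ s⁻².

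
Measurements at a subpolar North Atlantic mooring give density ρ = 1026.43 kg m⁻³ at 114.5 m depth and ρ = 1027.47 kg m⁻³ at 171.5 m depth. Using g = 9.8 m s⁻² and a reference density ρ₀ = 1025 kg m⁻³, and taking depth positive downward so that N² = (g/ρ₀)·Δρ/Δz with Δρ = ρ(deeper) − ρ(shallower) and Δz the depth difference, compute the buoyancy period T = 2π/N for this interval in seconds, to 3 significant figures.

476 s

Δρ = 1027.47 − 1026.43 = 1.04 kg m⁻³ over Δz = 171.5 − 114.5 = 57 m.
N² = (9.8/1025) × (1.04/57) = 1.7445 × 10⁻⁴ s⁻².
N = √(1.7445 × 10⁻⁴) = 0.013208 rad s⁻¹, so T = 2π/N = 475.71 s ≈ 476 s.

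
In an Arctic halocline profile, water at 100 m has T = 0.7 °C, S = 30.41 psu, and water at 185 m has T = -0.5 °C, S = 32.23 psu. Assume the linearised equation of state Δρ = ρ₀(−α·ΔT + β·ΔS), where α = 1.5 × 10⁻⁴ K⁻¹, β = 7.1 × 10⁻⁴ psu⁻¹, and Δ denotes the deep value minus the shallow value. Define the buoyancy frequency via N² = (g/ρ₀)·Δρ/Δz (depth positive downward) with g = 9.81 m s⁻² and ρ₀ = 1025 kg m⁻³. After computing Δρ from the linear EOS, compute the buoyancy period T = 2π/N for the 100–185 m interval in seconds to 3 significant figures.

ΔT = -1.2 K, ΔS = +1.82 psu (deep − shallow).
Δρ/ρ₀ = −αΔT + βΔS = 1.80 × 10⁻⁴ + 1.2922 × 10⁻³ = 1.4722 × 10⁻³, so Δρ ≈ 1.509 kg m⁻³.
N² = (g/ρ₀)·Δρ/Δz = g·(Δρ/ρ₀)/Δz = 9.81 × 1.4722 × 10⁻³ / 85 = 1.6991 × 10⁻⁴ s⁻².
N = √(1.6991 × 10⁻⁴) = 0.013035 rad s⁻¹ → T = 2π/N = 482.02 s ≈ 482 s.

482 s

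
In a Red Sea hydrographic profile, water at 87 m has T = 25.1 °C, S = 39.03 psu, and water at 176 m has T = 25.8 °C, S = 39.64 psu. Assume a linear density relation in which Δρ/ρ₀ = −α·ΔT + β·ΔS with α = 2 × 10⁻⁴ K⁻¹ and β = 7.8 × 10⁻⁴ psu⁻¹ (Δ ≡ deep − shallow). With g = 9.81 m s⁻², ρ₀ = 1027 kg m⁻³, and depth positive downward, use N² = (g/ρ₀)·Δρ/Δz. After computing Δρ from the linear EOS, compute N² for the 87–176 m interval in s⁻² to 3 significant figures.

ΔT = +0.7 K, ΔS = +0.61 psu (deep − shallow).
Δρ/ρ₀ = −αΔT + βΔS = -1.40 × 10⁻⁴ + 4.758 × 10⁻⁴ = 3.358 × 10⁻⁴, so Δρ ≈ 0.3449 kg m⁻³.
N² = (g/ρ₀)·Δρ/Δz = g·(Δρ/ρ₀)/Δz = 9.81 × 3.358 × 10⁻⁴ / 89 = 3.7013 × 10⁻⁵ s⁻² ≈ 3.70 × 10⁻⁵ s⁻².

3.70 × 10⁻⁵ s⁻²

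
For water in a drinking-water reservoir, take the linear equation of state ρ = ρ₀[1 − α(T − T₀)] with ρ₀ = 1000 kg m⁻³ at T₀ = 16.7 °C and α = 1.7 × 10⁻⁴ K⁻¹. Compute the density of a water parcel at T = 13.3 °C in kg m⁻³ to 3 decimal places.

T − T₀ = -3.4 K.
Bracket = 1 − α·(-3.4) = 1 + (5.78 × 10⁻⁴) = 1.0005780.
ρ = 1000 × 1.0005780 = 1000.578 kg m⁻³.

1000.578 kg m⁻³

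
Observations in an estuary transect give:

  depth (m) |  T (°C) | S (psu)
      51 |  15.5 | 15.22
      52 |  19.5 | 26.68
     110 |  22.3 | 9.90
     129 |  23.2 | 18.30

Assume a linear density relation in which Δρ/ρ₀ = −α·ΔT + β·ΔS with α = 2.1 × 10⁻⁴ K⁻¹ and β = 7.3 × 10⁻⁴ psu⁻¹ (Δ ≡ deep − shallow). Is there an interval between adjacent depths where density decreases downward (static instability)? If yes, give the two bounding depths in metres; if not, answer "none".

Evaluate Δρ/ρ₀ = −αΔT + βΔS across each adjacent pair:
  51–52 m: −αΔT+βΔS = −(2.1 × 10⁻⁴)(+4.0)+(7.3 × 10⁻⁴)(+11.46) = 7.5 × 10⁻³ → stable
  52–110 m: −αΔT+βΔS = −(2.1 × 10⁻⁴)(+2.8)+(7.3 × 10⁻⁴)(-16.78) = -0.013 → UNSTABLE
  110–129 m: −αΔT+βΔS = −(2.1 × 10⁻⁴)(+0.9)+(7.3 × 10⁻⁴)(+8.40) = 5.9 × 10⁻³ → stable
The 52–110 m interval has Δρ < 0: lighter water underlies denser water.

52–110 m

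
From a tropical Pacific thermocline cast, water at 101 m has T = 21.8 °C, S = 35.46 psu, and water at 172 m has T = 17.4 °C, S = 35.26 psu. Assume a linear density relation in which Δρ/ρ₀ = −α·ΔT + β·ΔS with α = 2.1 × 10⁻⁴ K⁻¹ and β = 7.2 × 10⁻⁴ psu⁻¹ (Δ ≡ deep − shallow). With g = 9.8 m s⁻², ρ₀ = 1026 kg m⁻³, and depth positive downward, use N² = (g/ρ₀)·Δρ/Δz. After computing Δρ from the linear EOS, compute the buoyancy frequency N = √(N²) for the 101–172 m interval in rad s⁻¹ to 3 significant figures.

ΔT = -4.4 K, ΔS = -0.20 psu (deep − shallow).
Δρ/ρ₀ = −αΔT + βΔS = 9.24 × 10⁻⁴ − 1.44 × 10⁻⁴ = 7.80 × 10⁻⁴, so Δρ ≈ 0.8003 kg m⁻³.
N² = (g/ρ₀)·Δρ/Δz = g·(Δρ/ρ₀)/Δz = 9.8 × 7.80 × 10⁻⁴ / 71 = 1.0766 × 10⁻⁴ s⁻².
N = √(1.0766 × 10⁻⁴) = 0.010376 rad s⁻¹ ≈ 0.0104 rad s⁻¹.

0.0104 rad s⁻¹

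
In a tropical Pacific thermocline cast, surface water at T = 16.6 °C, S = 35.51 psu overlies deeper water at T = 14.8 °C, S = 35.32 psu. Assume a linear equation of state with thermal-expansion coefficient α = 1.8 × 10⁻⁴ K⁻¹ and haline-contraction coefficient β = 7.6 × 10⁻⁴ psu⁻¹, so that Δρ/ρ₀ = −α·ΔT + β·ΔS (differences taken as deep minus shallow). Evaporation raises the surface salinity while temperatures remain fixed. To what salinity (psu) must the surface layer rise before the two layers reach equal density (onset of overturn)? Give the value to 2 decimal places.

35.75 psu

Neutral buoyancy requires −α(T_deep − T_surf) + β(S_deep − S_surf′) = 0.
S_surf′ = S_deep − (α/β)·ΔT = 35.32 − (1.8 × 10⁻⁴/7.6 × 10⁻⁴)·(-1.8) = 35.7463 psu.
Increase required: 35.7463 − 35.51 = 0.2363 psu.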